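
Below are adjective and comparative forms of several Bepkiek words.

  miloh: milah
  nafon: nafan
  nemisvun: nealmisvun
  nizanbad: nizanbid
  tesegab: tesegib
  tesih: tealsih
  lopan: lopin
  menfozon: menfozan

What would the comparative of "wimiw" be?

nemisvun and lopan both end in -n yet inflect differently (nealmisvun, lopin), so the final letter is not what conditions the rule; the last vowel is.
"wimiw" has last vowel 'i'. The one such stem in the data (tesih → tealsih) inserts -al- after the first vowel (as does nemisvun), so the same rule applies.
The other patterns: stems whose last vowel is 'a' change the last vowel to 'i'; stems whose last vowel is 'o' change the last vowel to 'a'.
So wimiw → wialmiw.

wialmiw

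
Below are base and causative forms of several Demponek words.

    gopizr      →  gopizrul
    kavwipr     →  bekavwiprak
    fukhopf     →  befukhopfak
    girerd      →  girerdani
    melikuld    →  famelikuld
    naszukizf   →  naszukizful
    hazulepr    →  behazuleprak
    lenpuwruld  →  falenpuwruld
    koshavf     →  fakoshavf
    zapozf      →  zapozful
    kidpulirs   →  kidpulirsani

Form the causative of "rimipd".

girerd and lenpuwruld both end in -d yet inflect differently (girerdani, falenpuwruld), so the final letter is not what conditions the rule; the second-to-last letter is.
"rimipd" has second-to-last letter 'p'. The stems whose second-to-last letter is 'p' (fukhopf → befukhopfak, kavwipr → bekavwiprak, hazulepr → behazuleprak) add be- … -ak around the stem.
So rimipd → berimipdak.

berimipdak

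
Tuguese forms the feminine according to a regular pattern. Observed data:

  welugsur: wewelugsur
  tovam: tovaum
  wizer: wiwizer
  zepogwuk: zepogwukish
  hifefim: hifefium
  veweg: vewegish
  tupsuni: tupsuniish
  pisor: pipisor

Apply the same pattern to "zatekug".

welugsur and zepogwuk both have last vowel 'u' yet inflect differently (wewelugsur, zepogwukish), so the last vowel is not what conditions the rule; the final letter is.
"zatekug" ends in -g. The one such stem in the data (veweg → vewegish) adds -ish, so the same rule applies.
So zatekug → zatekugish.

zatekugish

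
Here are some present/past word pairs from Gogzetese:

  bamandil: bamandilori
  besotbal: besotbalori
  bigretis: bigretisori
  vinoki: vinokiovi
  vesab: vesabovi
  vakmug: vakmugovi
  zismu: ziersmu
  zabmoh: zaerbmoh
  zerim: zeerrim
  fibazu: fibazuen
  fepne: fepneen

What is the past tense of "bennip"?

bennipori

"bennip" begins with b-. The stems beginning with b- (bamandil → bamandilori, besotbal → besotbalori, bigretis → bigretisori) add -ori.
So bennip → bennipori.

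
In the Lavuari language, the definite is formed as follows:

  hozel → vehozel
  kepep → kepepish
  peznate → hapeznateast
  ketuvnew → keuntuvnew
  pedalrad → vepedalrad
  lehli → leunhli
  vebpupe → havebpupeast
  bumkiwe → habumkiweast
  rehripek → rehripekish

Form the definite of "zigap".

ketuvnew and rehripek both have last vowel 'e' yet inflect differently (keuntuvnew, rehripekish), so the last vowel is not what conditions the rule; the final letter is.
"zigap" ends in -p. The one such stem in the data (kepep → kepepish) adds -ish, so the same rule applies.
The other patterns: stems ending in -i or -w insert -un- after the first vowel; stems ending in -e add ha- … -ast around the stem; stems ending in -d or -l add the prefix ve-.
So zigap → zigapish.

zigapish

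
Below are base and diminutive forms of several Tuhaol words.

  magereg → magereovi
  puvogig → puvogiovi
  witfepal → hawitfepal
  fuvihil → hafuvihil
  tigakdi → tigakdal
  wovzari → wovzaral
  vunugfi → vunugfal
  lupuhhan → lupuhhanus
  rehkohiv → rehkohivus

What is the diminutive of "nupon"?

"nupon" ends in -n. The one such stem in the data (lupuhhan → lupuhhanus) adds -us, so the same rule applies.
So nupon → nuponus.

nuponus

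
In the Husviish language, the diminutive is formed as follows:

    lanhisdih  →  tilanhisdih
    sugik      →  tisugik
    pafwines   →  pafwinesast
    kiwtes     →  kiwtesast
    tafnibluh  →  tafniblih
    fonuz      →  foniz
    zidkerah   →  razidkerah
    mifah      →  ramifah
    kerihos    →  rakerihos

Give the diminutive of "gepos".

"gepos" has last vowel 'o'. The one such stem in the data (kerihos → rakerihos) adds the prefix ra-, so the same rule applies.
The other patterns: stems whose last vowel is 'i' add the prefix ti-; stems whose last vowel is 'e' add -ast; stems whose last vowel is 'u' change the last vowel to 'i'.
So gepos → ragepos.

ragepos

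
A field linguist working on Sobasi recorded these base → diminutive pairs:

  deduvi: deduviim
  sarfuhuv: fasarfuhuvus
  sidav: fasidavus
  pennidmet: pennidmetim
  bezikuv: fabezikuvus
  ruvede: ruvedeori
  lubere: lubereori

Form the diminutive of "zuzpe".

zuzpeori

lubere and pennidmet both have last vowel 'e' yet inflect differently (lubereori, pennidmetim), so the last vowel is not what conditions the rule; the final letter is.
"zuzpe" ends in -e. The stems ending in -e (lubere → lubereori, ruvede → ruvedeori) add -ori.
The other patterns: stems ending in -v add fa- … -us around the stem; stems ending in -i or -t add -im.
So zuzpe → zuzpeori.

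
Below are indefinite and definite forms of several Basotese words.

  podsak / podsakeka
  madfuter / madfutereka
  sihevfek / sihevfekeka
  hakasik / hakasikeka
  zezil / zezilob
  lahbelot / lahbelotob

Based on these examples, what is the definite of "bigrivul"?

hakasik and zezil both have last vowel 'i' yet inflect differently (hakasikeka, zezilob), so the last vowel is not what conditions the rule; the final letter is.
"bigrivul" ends in -l. The one such stem in the data (zezil → zezilob) adds -ob, so the same rule applies.
So bigrivul → bigrivulob.

bigrivulob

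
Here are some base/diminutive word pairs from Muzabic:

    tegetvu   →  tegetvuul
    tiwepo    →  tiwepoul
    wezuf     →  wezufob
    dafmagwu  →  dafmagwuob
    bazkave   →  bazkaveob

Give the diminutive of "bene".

beneob

"bene" begins with b-. The one such stem in the data (bazkave → bazkaveob) adds -ob, so the same rule applies.
So bene → beneob.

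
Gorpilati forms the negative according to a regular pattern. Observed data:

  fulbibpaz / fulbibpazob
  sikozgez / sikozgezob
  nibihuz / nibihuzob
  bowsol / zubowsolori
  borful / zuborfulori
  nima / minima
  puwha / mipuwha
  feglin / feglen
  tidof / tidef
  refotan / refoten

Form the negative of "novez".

nibihuz and borful both have last vowel 'u' yet inflect differently (nibihuzob, zuborfulori), so the last vowel is not what conditions the rule; the final letter is.
"novez" ends in -z. The stems ending in -z (fulbibpaz → fulbibpazob, sikozgez → sikozgezob, nibihuz → nibihuzob) add -ob.
So novez → novezob.

novezob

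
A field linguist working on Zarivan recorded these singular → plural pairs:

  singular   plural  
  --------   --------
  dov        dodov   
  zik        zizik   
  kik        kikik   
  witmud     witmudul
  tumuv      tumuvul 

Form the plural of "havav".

dov and tumuv both end in -v yet inflect differently (dodov, tumuvul), so the final letter is not what conditions the rule; the number of vowels is.
"havav" has 2 vowels. The stems with 2 vowels (witmud → witmudul, tumuv → tumuvul) add -ul.
The other pattern: stems with 1 vowel repeat the first consonant+vowel as a prefix.
So havav → havavul.

havavul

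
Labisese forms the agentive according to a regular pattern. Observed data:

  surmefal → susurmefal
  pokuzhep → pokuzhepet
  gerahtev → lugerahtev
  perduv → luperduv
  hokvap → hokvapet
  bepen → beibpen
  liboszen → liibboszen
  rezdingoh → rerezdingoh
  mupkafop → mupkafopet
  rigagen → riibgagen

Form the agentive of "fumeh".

gerahtev and pokuzhep both have last vowel 'e' yet inflect differently (lugerahtev, pokuzhepet), so the last vowel is not what conditions the rule; the final letter is.
"fumeh" ends in -h. The one such stem in the data (rezdingoh → rerezdingoh) repeats the first consonant+vowel as a prefix (as does surmefal), so the same rule applies.
The other patterns: stems ending in -v add the prefix lu-; stems ending in -p add -et; stems ending in -n insert -ib- after the first vowel.
So fumeh → fufumeh.

fufumeh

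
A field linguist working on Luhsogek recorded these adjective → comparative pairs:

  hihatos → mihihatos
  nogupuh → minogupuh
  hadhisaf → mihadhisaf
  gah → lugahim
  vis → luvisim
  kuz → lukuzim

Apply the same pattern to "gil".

lugilim

"gil" has 1 vowel. The stems with 1 vowel (kuz → lukuzim, gah → lugahim, vis → luvisim) add lu- … -im around the stem.
The other pattern: stems with 3 vowels add the prefix mi-.
So gil → lugilim.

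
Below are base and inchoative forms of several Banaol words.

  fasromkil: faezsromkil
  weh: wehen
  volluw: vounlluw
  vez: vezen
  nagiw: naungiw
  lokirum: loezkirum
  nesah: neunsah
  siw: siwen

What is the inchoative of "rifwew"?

weh and nesah both end in -h yet inflect differently (wehen, neunsah), so the final letter is not what conditions the rule; the number of vowels is.
"rifwew" has 2 vowels. The stems with 2 vowels (nesah → neunsah, nagiw → naungiw, volluw → vounlluw) insert -un- after the first vowel.
The other patterns: stems with 1 vowel add -en; stems with 3 vowels insert -ez- after the first vowel.
So rifwew → riunfwew.

riunfwew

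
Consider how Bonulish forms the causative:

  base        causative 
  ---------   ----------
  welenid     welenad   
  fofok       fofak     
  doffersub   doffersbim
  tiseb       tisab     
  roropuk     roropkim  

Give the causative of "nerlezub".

nerlezbim

"nerlezub" has last vowel 'u'. The stems whose last vowel is 'u' (doffersub → doffersbim, roropuk → roropkim) delete the last vowel and add -im.
The other pattern: stems whose last vowel is 'e', 'i' or 'o' change the last vowel to 'a'.
So nerlezub → nerlezbim.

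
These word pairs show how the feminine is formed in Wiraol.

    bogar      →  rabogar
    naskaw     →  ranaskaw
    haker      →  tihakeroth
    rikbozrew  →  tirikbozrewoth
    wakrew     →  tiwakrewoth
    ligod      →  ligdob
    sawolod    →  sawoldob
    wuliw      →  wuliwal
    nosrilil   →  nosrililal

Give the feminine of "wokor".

wokrob

bogar and haker both end in -r yet inflect differently (rabogar, tihakeroth), so the final letter is not what conditions the rule; the last vowel is.
"wokor" has last vowel 'o'. The stems whose last vowel is 'o' (ligod → ligdob, sawolod → sawoldob) delete the last vowel and add -ob.
So wokor → wokrob.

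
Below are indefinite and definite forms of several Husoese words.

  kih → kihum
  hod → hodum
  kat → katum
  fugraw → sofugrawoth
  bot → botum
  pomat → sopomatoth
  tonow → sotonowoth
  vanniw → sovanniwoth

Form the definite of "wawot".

bot and pomat both end in -t yet inflect differently (botum, sopomatoth), so the final letter is not what conditions the rule; the number of vowels is.
"wawot" has 2 vowels. The stems with 2 vowels (fugraw → sofugrawoth, tonow → sotonowoth, pomat → sopomatoth) add so- … -oth around the stem.
The other pattern: stems with 1 vowel add -um.
So wawot → sowawototh.

sowawototh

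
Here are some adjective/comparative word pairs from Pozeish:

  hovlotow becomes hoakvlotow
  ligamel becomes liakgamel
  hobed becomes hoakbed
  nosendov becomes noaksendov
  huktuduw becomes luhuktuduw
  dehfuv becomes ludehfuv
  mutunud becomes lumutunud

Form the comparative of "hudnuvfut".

luhudnuvfut

hovlotow and huktuduw both end in -w yet inflect differently (hoakvlotow, luhuktuduw), so the final letter is not what conditions the rule; the last vowel is.
"hudnuvfut" has last vowel 'u'. The stems whose last vowel is 'u' (huktuduw → luhuktuduw, dehfuv → ludehfuv, mutunud → lumutunud) add the prefix lu-.
The other pattern: stems whose last vowel is 'e' or 'o' insert -ak- after the first vowel.
So hudnuvfut → luhudnuvfut.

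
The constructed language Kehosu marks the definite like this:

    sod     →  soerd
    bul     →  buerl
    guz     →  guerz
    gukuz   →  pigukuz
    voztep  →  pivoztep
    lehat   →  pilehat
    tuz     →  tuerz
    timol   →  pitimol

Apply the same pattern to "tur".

"tur" has 1 vowel. The stems with 1 vowel (guz → guerz, sod → soerd, bul → buerl) insert -er- after the first vowel.
The other pattern: stems with 2 vowels add the prefix pi-.
So tur → tuerr.

tuerr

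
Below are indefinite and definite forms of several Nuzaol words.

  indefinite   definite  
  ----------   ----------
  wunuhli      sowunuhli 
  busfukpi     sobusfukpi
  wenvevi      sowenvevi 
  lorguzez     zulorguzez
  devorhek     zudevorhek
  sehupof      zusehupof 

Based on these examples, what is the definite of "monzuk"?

zumonzuk

wunuhli and lorguzez both have 3 vowels yet inflect differently (sowunuhli, zulorguzez), so the number of vowels is not what conditions the rule; the final letter is.
"monzuk" ends in -k. The one such stem in the data (devorhek → zudevorhek) adds the prefix zu-, so the same rule applies.
The other pattern: stems ending in -i add the prefix so-.
So monzuk → zumonzuk.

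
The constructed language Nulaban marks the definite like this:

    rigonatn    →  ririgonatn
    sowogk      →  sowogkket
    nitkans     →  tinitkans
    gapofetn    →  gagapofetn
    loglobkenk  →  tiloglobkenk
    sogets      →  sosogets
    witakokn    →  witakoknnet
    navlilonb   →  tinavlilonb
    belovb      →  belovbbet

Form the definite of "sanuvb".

sanuvbbet

sogets and nitkans both end in -s yet inflect differently (sosogets, tinitkans), so the final letter is not what conditions the rule; the second-to-last letter is.
"sanuvb" has second-to-last letter 'v'. The one such stem in the data (belovb → belovbbet) doubles the final consonant and adds -et (as do witakokn, sowogk), so the same rule applies.
So sanuvb → sanuvbbet.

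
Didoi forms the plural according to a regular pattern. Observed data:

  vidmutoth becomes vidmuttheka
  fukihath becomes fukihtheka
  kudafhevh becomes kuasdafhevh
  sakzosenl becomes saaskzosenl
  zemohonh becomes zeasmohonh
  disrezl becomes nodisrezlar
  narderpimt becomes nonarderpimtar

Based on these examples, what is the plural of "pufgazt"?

"pufgazt" has second-to-last letter 'z'. The one such stem in the data (disrezl → nodisrezlar) adds no- … -ar around the stem, so the same rule applies.
So pufgazt → nopufgaztar.

nopufgaztar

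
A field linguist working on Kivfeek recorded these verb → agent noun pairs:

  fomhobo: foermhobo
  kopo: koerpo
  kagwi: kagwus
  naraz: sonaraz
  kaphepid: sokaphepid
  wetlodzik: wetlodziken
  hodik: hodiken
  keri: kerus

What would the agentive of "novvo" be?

noervvo

"novvo" ends in -o. The stems ending in -o (kopo → koerpo, fomhobo → foermhobo) insert -er- after the first vowel.
The other patterns: stems ending in -k add -en; stems ending in -i drop the final letter and add -us; stems ending in -d or -z add the prefix so-.
So novvo → noervvo.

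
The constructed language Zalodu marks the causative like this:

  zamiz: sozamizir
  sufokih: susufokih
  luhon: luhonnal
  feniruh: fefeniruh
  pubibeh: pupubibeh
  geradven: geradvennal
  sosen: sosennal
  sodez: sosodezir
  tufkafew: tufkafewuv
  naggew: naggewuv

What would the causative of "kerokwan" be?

pubibeh and geradven both have last vowel 'e' yet inflect differently (pupubibeh, geradvennal), so the last vowel is not what conditions the rule; the final letter is.
"kerokwan" ends in -n. The stems ending in -n (geradven → geradvennal, luhon → luhonnal, sosen → sosennal) double the final consonant and add -al.
So kerokwan → kerokwannal.

kerokwannal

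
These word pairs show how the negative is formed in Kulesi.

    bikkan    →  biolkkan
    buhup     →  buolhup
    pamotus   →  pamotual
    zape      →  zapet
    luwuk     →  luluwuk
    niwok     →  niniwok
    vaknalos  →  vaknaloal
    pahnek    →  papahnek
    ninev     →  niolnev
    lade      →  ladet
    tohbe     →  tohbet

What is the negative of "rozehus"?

rozehual

niwok and vaknalos both have last vowel 'o' yet inflect differently (niniwok, vaknaloal), so the last vowel is not what conditions the rule; the final letter is.
"rozehus" ends in -s. The stems ending in -s (vaknalos → vaknaloal, pamotus → pamotual) drop the final letter and add -al.
So rozehus → rozehual.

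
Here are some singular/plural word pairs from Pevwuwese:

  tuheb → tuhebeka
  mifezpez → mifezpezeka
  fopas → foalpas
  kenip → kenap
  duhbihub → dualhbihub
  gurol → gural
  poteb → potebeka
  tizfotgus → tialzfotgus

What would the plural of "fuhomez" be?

fuhomezeka

poteb and duhbihub both end in -b yet inflect differently (potebeka, dualhbihub), so the final letter is not what conditions the rule; the last vowel is.
"fuhomez" has last vowel 'e'. The stems whose last vowel is 'e' (mifezpez → mifezpezeka, poteb → potebeka, tuheb → tuhebeka) add -eka.
So fuhomez → fuhomezeka.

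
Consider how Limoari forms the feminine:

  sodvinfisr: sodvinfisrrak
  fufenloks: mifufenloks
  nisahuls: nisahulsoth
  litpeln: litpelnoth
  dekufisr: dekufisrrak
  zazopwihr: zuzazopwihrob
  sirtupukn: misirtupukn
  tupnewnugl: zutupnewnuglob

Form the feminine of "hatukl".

litpeln and sirtupukn both end in -n yet inflect differently (litpelnoth, misirtupukn), so the final letter is not what conditions the rule; the second-to-last letter is.
"hatukl" has second-to-last letter 'k'. The stems whose second-to-last letter is 'k' (sirtupukn → misirtupukn, fufenloks → mifufenloks) add the prefix mi-.
So hatukl → mihatukl.

mihatukl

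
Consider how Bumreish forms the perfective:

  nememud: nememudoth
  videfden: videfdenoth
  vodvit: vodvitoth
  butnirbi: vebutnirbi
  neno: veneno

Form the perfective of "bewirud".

vodvit and butnirbi both have last vowel 'i' yet inflect differently (vodvitoth, vebutnirbi), so the last vowel is not what conditions the rule; whether the stem ends in a vowel or a consonant is.
"bewirud" ends in a consonant. The stems ending in a consonant (vodvit → vodvitoth, videfden → videfdenoth, nememud → nememudoth) add -oth.
The other pattern: stems ending in a vowel add the prefix ve-.
So bewirud → bewirudoth.

bewirudoth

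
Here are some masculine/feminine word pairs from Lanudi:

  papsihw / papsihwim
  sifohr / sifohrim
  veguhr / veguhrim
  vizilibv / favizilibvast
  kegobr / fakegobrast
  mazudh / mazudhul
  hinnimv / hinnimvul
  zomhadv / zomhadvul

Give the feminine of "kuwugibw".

"kuwugibw" has second-to-last letter 'b'. The stems whose second-to-last letter is 'b' (vizilibv → favizilibvast, kegobr → fakegobrast) add fa- … -ast around the stem.
The other patterns: stems whose second-to-last letter is 'h' add -im; stems whose second-to-last letter is 'd' or 'm' add -ul.
So kuwugibw → fakuwugibwast.

fakuwugibwast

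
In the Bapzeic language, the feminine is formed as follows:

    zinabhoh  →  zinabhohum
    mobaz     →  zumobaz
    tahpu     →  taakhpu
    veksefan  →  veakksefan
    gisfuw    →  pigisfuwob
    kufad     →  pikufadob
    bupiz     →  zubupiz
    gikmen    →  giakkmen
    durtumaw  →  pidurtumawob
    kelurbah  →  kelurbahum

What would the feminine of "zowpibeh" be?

zowpibehum

"zowpibeh" ends in -h. The stems ending in -h (kelurbah → kelurbahum, zinabhoh → zinabhohum) add -um.
So zowpibeh → zowpibehum.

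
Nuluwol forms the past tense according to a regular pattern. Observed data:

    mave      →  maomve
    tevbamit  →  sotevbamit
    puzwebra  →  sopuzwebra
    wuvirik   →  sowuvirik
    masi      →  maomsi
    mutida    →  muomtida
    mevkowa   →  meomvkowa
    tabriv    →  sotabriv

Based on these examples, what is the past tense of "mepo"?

meompo

mutida and puzwebra both end in -a yet inflect differently (muomtida, sopuzwebra), so the final letter is not what conditions the rule; the first letter is.
"mepo" begins with m-. The stems beginning with m- (mutida → muomtida, mave → maomve, mevkowa → meomvkowa) insert -om- after the first vowel.
So mepo → meompo.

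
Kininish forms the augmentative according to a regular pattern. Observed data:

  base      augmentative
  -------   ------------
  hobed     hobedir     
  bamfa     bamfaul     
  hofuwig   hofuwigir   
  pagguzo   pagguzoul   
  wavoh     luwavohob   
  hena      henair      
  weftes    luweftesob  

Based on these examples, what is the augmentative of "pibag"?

hena and bamfa both end in -a yet inflect differently (henair, bamfaul), so the final letter is not what conditions the rule; the first letter is.
"pibag" begins with p-. The one such stem in the data (pagguzo → pagguzoul) adds -ul, so the same rule applies.
The other patterns: stems beginning with h- add -ir; stems beginning with w- add lu- … -ob around the stem.
So pibag → pibagul.

pibagul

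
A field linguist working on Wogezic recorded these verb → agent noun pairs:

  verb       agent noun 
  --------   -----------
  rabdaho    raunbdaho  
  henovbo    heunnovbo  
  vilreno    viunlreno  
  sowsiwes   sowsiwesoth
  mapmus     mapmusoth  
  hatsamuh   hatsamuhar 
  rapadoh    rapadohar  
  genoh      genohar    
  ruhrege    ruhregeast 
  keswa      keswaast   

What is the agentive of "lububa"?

mapmus and hatsamuh both have last vowel 'u' yet inflect differently (mapmusoth, hatsamuhar), so the last vowel is not what conditions the rule; the final letter is.
"lububa" ends in -a. The one such stem in the data (keswa → keswaast) adds -ast, so the same rule applies.
So lububa → lububaast.

lububaast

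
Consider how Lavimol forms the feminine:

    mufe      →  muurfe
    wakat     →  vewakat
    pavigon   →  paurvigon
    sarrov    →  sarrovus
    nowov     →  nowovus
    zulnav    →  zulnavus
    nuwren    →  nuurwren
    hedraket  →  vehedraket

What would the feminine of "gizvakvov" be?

gizvakvovus

zulnav and wakat both have last vowel 'a' yet inflect differently (zulnavus, vewakat), so the last vowel is not what conditions the rule; the final letter is.
"gizvakvov" ends in -v. The stems ending in -v (nowov → nowovus, sarrov → sarrovus, zulnav → zulnavus) add -us.
The other patterns: stems ending in -t add the prefix ve-; stems ending in -e or -n insert -ur- after the first vowel.
So gizvakvov → gizvakvovus.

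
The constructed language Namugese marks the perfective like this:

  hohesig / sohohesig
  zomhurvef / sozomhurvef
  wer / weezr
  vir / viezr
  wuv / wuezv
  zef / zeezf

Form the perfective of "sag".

saezg

zef and zomhurvef both end in -f yet inflect differently (zeezf, sozomhurvef), so the final letter is not what conditions the rule; the number of vowels is.
"sag" has 1 vowel. The stems with 1 vowel (zef → zeezf, wuv → wuezv, wer → weezr) insert -ez- after the first vowel.
The other pattern: stems with 3 vowels add the prefix so-.
So sag → saezg.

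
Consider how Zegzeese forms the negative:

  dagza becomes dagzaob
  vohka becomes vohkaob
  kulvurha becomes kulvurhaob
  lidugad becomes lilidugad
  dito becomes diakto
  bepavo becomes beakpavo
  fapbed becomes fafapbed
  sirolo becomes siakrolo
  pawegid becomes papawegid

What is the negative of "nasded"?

nanasded

"nasded" ends in -d. The stems ending in -d (lidugad → lilidugad, pawegid → papawegid, fapbed → fafapbed) repeat the first consonant+vowel as a prefix.
So nasded → nanasded.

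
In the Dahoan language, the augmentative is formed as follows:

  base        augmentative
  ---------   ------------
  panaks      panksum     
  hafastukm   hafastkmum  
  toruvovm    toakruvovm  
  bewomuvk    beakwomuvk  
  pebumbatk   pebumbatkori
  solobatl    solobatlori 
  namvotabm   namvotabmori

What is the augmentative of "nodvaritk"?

"nodvaritk" has second-to-last letter 't'. The stems whose second-to-last letter is 't' (pebumbatk → pebumbatkori, solobatl → solobatlori) add -ori.
The other patterns: stems whose second-to-last letter is 'k' delete the last vowel and add -um; stems whose second-to-last letter is 'v' insert -ak- after the first vowel.
So nodvaritk → nodvaritkori.

nodvaritkori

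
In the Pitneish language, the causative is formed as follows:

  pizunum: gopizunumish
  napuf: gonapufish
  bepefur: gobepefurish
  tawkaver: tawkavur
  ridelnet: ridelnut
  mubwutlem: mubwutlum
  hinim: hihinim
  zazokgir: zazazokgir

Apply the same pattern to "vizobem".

bepefur and tawkaver both end in -r yet inflect differently (gobepefurish, tawkavur), so the final letter is not what conditions the rule; the last vowel is.
"vizobem" has last vowel 'e'. The stems whose last vowel is 'e' (tawkaver → tawkavur, ridelnet → ridelnut, mubwutlem → mubwutlum) change the last vowel to 'u'.
The other patterns: stems whose last vowel is 'u' add go- … -ish around the stem; stems whose last vowel is 'i' repeat the first consonant+vowel as a prefix.
So vizobem → vizobum.

vizobum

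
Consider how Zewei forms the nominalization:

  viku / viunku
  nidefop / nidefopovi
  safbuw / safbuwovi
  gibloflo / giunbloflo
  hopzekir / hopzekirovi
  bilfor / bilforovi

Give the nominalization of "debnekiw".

debnekiwovi

gibloflo and nidefop both have last vowel 'o' yet inflect differently (giunbloflo, nidefopovi), so the last vowel is not what conditions the rule; whether the stem ends in a vowel or a consonant is.
"debnekiw" ends in a consonant. The stems ending in a consonant (nidefop → nidefopovi, bilfor → bilforovi, safbuw → safbuwovi) add -ovi.
So debnekiw → debnekiwovi.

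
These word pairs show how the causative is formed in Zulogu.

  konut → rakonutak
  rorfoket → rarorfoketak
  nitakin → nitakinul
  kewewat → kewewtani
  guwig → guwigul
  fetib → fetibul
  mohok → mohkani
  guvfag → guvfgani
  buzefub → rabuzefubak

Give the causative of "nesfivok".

nesfivkani

kewewat and rorfoket both end in -t yet inflect differently (kewewtani, rarorfoketak), so the final letter is not what conditions the rule; the last vowel is.
"nesfivok" has last vowel 'o'. The one such stem in the data (mohok → mohkani) deletes the last vowel and adds -ani (as do kewewat, guvfag), so the same rule applies.
So nesfivok → nesfivkani.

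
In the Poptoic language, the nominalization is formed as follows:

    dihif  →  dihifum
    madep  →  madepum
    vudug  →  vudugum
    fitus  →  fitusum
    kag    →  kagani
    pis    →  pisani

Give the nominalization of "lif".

lifani

vudug and kag both end in -g yet inflect differently (vudugum, kagani), so the final letter is not what conditions the rule; the number of vowels is.
"lif" has 1 vowel. The stems with 1 vowel (kag → kagani, pis → pisani) add -ani.
So lif → lifani.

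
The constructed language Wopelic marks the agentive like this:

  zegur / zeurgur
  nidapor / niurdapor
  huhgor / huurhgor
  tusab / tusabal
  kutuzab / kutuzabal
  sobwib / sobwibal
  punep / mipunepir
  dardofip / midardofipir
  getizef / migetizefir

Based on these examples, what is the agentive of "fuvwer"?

fuurvwer

sobwib and dardofip both have last vowel 'i' yet inflect differently (sobwibal, midardofipir), so the last vowel is not what conditions the rule; the final letter is.
"fuvwer" ends in -r. The stems ending in -r (zegur → zeurgur, nidapor → niurdapor, huhgor → huurhgor) insert -ur- after the first vowel.
The other patterns: stems ending in -b add -al; stems ending in -f or -p add mi- … -ir around the stem.
So fuvwer → fuurvwer.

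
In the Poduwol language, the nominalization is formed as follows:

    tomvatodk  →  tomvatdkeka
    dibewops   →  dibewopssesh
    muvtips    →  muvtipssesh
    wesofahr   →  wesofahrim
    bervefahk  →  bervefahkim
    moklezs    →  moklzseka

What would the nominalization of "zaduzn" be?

zadzneka

dibewops and moklezs both end in -s yet inflect differently (dibewopssesh, moklzseka), so the final letter is not what conditions the rule; the second-to-last letter is.
"zaduzn" has second-to-last letter 'z'. The one such stem in the data (moklezs → moklzseka) deletes the last vowel and adds -eka (as does tomvatodk), so the same rule applies.
So zaduzn → zadzneka.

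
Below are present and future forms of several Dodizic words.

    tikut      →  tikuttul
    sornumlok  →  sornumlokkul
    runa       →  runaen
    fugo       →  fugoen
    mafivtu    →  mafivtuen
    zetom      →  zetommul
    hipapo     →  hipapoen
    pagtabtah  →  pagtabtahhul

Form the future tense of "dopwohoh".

"dopwohoh" ends in a consonant. The stems ending in a consonant (zetom → zetommul, sornumlok → sornumlokkul, tikut → tikuttul) double the final consonant and add -ul.
So dopwohoh → dopwohohhul.

dopwohohhul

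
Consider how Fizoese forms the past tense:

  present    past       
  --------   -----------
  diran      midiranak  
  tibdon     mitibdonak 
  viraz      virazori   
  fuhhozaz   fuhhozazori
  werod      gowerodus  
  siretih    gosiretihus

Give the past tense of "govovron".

"govovron" ends in -n. The stems ending in -n (diran → midiranak, tibdon → mitibdonak) add mi- … -ak around the stem.
The other patterns: stems ending in -z add -ori; stems ending in -d or -h add go- … -us around the stem.
So govovron → migovovronak.

migovovronak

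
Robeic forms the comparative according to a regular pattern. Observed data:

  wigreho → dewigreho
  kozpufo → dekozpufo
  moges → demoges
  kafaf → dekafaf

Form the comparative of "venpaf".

Every pair shown (wigreho → dewigreho, kozpufo → dekozpufo, moges → demoges, …) follows the same rule: add the prefix de-.
So venpaf → devenpaf.

devenpaf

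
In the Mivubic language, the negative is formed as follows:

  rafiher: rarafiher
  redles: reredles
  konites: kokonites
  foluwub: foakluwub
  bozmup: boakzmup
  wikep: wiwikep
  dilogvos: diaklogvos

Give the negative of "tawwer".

wikep and bozmup both end in -p yet inflect differently (wiwikep, boakzmup), so the final letter is not what conditions the rule; the last vowel is.
"tawwer" has last vowel 'e'. The stems whose last vowel is 'e' (rafiher → rarafiher, wikep → wiwikep, konites → kokonites) repeat the first consonant+vowel as a prefix.
The other pattern: stems whose last vowel is 'o' or 'u' insert -ak- after the first vowel.
So tawwer → tatawwer.

tatawwer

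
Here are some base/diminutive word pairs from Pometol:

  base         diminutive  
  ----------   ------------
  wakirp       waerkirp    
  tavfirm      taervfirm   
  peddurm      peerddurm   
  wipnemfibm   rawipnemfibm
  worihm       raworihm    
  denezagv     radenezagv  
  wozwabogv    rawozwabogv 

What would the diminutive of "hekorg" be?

"hekorg" has second-to-last letter 'r'. The stems whose second-to-last letter is 'r' (wakirp → waerkirp, tavfirm → taervfirm, peddurm → peerddurm) insert -er- after the first vowel.
So hekorg → heerkorg.

heerkorg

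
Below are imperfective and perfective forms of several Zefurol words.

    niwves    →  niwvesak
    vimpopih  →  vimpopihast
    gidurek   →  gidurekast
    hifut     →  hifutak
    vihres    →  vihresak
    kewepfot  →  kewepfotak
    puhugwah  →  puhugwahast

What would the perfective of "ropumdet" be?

gidurek and vihres both have last vowel 'e' yet inflect differently (gidurekast, vihresak), so the last vowel is not what conditions the rule; the final letter is.
"ropumdet" ends in -t. The stems ending in -t (hifut → hifutak, kewepfot → kewepfotak) add -ak.
The other pattern: stems ending in -h or -k add -ast.
So ropumdet → ropumdetak.

ropumdetak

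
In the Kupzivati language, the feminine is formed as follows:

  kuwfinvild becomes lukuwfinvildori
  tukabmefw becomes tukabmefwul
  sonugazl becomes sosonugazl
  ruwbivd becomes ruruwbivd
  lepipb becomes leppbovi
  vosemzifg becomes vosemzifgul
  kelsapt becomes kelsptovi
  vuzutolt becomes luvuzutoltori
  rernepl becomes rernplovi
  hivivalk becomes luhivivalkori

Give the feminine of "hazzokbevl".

vuzutolt and kelsapt both end in -t yet inflect differently (luvuzutoltori, kelsptovi), so the final letter is not what conditions the rule; the second-to-last letter is.
"hazzokbevl" has second-to-last letter 'v'. The one such stem in the data (ruwbivd → ruruwbivd) repeats the first consonant+vowel as a prefix (as does sonugazl), so the same rule applies.
So hazzokbevl → hahazzokbevl.

hahazzokbevl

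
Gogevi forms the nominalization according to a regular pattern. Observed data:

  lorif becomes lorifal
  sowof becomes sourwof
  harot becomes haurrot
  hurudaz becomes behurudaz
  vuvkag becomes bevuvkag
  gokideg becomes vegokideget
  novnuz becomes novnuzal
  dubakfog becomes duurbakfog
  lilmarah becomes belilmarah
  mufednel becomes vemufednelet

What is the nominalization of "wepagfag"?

"wepagfag" has last vowel 'a'. The stems whose last vowel is 'a' (hurudaz → behurudaz, vuvkag → bevuvkag, lilmarah → belilmarah) add the prefix be-.
The other patterns: stems whose last vowel is 'o' insert -ur- after the first vowel; stems whose last vowel is 'e' add ve- … -et around the stem; stems whose last vowel is 'i' or 'u' add -al.
So wepagfag → bewepagfag.

bewepagfag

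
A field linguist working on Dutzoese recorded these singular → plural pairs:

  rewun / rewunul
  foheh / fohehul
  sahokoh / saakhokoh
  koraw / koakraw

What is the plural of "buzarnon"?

foheh and sahokoh both end in -h yet inflect differently (fohehul, saakhokoh), so the final letter is not what conditions the rule; the last vowel is.
"buzarnon" has last vowel 'o'. The one such stem in the data (sahokoh → saakhokoh) inserts -ak- after the first vowel (as does koraw), so the same rule applies.
So buzarnon → buakzarnon.

buakzarnon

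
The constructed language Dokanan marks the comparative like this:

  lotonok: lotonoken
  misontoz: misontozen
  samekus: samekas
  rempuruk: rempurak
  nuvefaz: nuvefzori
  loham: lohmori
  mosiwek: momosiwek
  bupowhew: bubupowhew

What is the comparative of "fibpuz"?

lotonok and rempuruk both end in -k yet inflect differently (lotonoken, rempurak), so the final letter is not what conditions the rule; the last vowel is.
"fibpuz" has last vowel 'u'. The stems whose last vowel is 'u' (samekus → samekas, rempuruk → rempurak) change the last vowel to 'a'.
So fibpuz → fibpaz.

fibpaz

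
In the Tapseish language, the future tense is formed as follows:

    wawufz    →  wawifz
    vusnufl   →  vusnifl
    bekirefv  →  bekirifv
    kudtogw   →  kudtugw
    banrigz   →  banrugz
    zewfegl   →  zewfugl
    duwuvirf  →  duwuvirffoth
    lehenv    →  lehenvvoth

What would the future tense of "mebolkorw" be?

"mebolkorw" has second-to-last letter 'r'. The one such stem in the data (duwuvirf → duwuvirffoth) doubles the final consonant and adds -oth (as does lehenv), so the same rule applies.
So mebolkorw → mebolkorwwoth.

mebolkorwwoth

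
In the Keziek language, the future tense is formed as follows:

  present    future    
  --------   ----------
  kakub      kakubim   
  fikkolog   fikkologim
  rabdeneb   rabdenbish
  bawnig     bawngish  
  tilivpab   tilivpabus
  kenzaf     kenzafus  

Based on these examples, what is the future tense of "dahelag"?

"dahelag" has last vowel 'a'. The stems whose last vowel is 'a' (tilivpab → tilivpabus, kenzaf → kenzafus) add -us.
So dahelag → dahelagus.

dahelagus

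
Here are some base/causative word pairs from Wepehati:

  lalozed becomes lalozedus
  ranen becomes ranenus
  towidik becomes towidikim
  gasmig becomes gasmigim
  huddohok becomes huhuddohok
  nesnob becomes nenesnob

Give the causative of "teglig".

tegligim

"teglig" has last vowel 'i'. The stems whose last vowel is 'i' (towidik → towidikim, gasmig → gasmigim) add -im.
So teglig → tegligim.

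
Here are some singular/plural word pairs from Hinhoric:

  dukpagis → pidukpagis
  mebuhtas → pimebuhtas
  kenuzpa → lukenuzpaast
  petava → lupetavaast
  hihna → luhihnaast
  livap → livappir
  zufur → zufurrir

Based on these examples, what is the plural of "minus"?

"minus" ends in -s. The stems ending in -s (dukpagis → pidukpagis, mebuhtas → pimebuhtas) add the prefix pi-.
So minus → piminus.

piminus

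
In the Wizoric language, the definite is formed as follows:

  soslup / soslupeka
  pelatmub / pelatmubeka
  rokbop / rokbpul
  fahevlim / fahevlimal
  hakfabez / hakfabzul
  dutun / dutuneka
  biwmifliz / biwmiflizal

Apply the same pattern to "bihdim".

biwmifliz and hakfabez both end in -z yet inflect differently (biwmiflizal, hakfabzul), so the final letter is not what conditions the rule; the last vowel is.
"bihdim" has last vowel 'i'. The stems whose last vowel is 'i' (biwmifliz → biwmiflizal, fahevlim → fahevlimal) add -al.
So bihdim → bihdimal.

bihdimal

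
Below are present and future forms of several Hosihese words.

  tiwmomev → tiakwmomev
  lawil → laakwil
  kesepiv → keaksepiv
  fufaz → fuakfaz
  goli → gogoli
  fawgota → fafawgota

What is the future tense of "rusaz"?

lawil and goli both have last vowel 'i' yet inflect differently (laakwil, gogoli), so the last vowel is not what conditions the rule; whether the stem ends in a vowel or a consonant is.
"rusaz" ends in a consonant. The stems ending in a consonant (tiwmomev → tiakwmomev, lawil → laakwil, kesepiv → keaksepiv) insert -ak- after the first vowel.
The other pattern: stems ending in a vowel repeat the first consonant+vowel as a prefix.
So rusaz → ruaksaz.

ruaksaz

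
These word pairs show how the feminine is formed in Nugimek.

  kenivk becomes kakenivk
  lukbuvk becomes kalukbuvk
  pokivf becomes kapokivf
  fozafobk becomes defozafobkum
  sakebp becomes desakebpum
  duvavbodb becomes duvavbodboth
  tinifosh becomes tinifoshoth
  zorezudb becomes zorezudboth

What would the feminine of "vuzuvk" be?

kavuzuvk

kenivk and fozafobk both end in -k yet inflect differently (kakenivk, defozafobkum), so the final letter is not what conditions the rule; the second-to-last letter is.
"vuzuvk" has second-to-last letter 'v'. The stems whose second-to-last letter is 'v' (kenivk → kakenivk, lukbuvk → kalukbuvk, pokivf → kapokivf) add the prefix ka-.
So vuzuvk → kavuzuvk.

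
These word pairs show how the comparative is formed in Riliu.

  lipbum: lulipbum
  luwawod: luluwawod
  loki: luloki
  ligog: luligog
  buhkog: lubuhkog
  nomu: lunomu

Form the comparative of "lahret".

lulahret

Every pair shown (lipbum → lulipbum, luwawod → luluwawod, loki → luloki, …) follows the same rule: add the prefix lu-.
So lahret → lulahret.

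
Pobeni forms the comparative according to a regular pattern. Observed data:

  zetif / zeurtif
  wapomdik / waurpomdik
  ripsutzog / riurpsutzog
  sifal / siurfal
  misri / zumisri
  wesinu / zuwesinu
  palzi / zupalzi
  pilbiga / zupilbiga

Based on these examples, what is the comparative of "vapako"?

zuvapako

zetif and misri both have last vowel 'i' yet inflect differently (zeurtif, zumisri), so the last vowel is not what conditions the rule; whether the stem ends in a vowel or a consonant is.
"vapako" ends in a vowel. The stems ending in a vowel (misri → zumisri, wesinu → zuwesinu, palzi → zupalzi) add the prefix zu-.
The other pattern: stems ending in a consonant insert -ur- after the first vowel.
So vapako → zuvapako.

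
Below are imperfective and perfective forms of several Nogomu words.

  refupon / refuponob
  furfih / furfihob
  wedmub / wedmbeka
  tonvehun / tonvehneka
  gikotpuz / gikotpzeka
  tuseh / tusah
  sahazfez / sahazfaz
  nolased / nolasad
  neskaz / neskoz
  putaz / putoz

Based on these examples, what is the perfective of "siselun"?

siselneka

refupon and tonvehun both end in -n yet inflect differently (refuponob, tonvehneka), so the final letter is not what conditions the rule; the last vowel is.
"siselun" has last vowel 'u'. The stems whose last vowel is 'u' (wedmub → wedmbeka, tonvehun → tonvehneka, gikotpuz → gikotpzeka) delete the last vowel and add -eka.
The other patterns: stems whose last vowel is 'i' or 'o' add -ob; stems whose last vowel is 'e' change the last vowel to 'a'; stems whose last vowel is 'a' change the last vowel to 'o'.
So siselun → siselneka.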